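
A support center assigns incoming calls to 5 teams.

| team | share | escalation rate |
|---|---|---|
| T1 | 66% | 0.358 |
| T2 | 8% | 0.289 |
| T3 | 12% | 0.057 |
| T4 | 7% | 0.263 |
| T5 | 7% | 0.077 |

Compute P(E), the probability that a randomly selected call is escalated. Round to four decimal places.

Summing over the partition,
P(E) = P(E|T1)·P(T1) + P(E|T2)·P(T2) + P(E|T3)·P(T3) + P(E|T4)·P(T4) + P(E|T5)·P(T5)
      = 0.358·0.66 + 0.289·0.08 + 0.057·0.12 + 0.263·0.07 + 0.077·0.07
      = 0.23628 + 0.02312 + 0.00684 + 0.01841 + 0.00539 = 0.29004

0.2900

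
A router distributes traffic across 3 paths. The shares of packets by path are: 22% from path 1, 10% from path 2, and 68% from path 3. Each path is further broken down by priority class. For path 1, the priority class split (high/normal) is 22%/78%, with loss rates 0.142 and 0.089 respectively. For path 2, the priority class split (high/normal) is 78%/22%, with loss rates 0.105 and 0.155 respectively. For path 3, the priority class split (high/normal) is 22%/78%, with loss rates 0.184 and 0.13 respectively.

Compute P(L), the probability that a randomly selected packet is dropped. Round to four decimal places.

P(L|1) = 0.22·0.142 + 0.78·0.089 = 0.03124 + 0.06942 = 0.10066
P(L|2) = 0.78·0.105 + 0.22·0.155 = 0.0819 + 0.0341 = 0.116
P(L|3) = 0.22·0.184 + 0.78·0.13 = 0.04048 + 0.1014 = 0.14188
By total probability over the outer partition,
P(L) = 0.22·0.10066 + 0.1·0.116 + 0.68·0.14188
      = 0.0221452 + 0.0116 + 0.0964784 = 0.1302236

0.1302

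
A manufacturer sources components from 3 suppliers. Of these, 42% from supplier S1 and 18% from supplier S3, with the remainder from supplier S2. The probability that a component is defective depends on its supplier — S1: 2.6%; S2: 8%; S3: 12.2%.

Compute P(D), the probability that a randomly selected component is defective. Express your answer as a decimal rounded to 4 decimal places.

P(D) ≈ 0.0649

P(S2) = 1 − (0.42 + 0.18) = 0.4.
Summing over the partition,
P(D) = P(D|S1)·P(S1) + P(D|S2)·P(S2) + P(D|S3)·P(S3)
      = 0.026·0.42 + 0.08·0.4 + 0.122·0.18
      = 0.01092 + 0.032 + 0.02196 = 0.06488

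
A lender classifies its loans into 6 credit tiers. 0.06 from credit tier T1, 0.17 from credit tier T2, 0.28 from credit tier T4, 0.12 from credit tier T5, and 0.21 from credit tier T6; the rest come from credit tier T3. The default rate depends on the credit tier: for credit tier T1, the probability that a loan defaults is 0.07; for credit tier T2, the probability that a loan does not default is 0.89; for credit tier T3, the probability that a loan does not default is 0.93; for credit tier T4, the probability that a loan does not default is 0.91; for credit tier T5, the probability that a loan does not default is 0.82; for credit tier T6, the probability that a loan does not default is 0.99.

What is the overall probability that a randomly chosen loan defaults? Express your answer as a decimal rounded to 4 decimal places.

P(D) ≈ 0.0830

P(T3) = 1 − (0.06 + 0.17 + 0.28 + 0.12 + 0.21) = 0.16.
P(D|T2) = 1 − 0.89 = 0.11.
P(D|T3) = 1 − 0.93 = 0.07.
P(D|T4) = 1 − 0.91 = 0.09.
P(D|T5) = 1 − 0.82 = 0.18.
P(D|T6) = 1 − 0.99 = 0.01.
P(D) = P(D|T1)·P(T1) + P(D|T2)·P(T2) + P(D|T3)·P(T3) + P(D|T4)·P(T4) + P(D|T5)·P(T5) + P(D|T6)·P(T6)
      = 0.07·0.06 + 0.11·0.17 + 0.07·0.16 + 0.09·0.28 + 0.18·0.12 + 0.01·0.21
      = 0.0042 + 0.0187 + 0.0112 + 0.0252 + 0.0216 + 0.0021 = 0.083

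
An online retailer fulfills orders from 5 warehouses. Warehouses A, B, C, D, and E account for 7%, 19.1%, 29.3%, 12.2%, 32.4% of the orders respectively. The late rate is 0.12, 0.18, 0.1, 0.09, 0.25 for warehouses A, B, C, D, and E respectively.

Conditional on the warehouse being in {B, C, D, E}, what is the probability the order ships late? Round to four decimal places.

Let S = {B, C, D, E}.
P(S) = 0.191 + 0.293 + 0.122 + 0.324 = 0.93.
P(L ∩ S) = 0.18·0.191 + 0.1·0.293 + 0.09·0.122 + 0.25·0.324 = 0.03438 + 0.0293 + 0.01098 + 0.081 = 0.15566.
P(L | S) = 0.15566 / 0.93 = 0.167376…

0.1674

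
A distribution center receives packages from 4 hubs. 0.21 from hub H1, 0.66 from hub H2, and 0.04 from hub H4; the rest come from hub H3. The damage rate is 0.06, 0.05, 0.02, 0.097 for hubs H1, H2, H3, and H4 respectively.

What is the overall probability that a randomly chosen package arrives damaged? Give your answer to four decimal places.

0.0513

P(H3) = 1 − (0.21 + 0.66 + 0.04) = 0.09.
P(D) = P(D|H1)·P(H1) + P(D|H2)·P(H2) + P(D|H3)·P(H3) + P(D|H4)·P(H4)
      = 0.06·0.21 + 0.05·0.66 + 0.02·0.09 + 0.097·0.04
      = 0.0126 + 0.033 + 0.0018 + 0.00388 = 0.05128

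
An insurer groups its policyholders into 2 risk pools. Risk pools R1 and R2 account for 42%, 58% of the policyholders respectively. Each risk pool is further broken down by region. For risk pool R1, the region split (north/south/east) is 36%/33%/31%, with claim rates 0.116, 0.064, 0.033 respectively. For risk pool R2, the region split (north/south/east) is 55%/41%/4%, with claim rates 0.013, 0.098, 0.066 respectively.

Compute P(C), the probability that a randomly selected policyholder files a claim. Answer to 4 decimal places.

0.0597

P(C|R1) = 0.36·0.116 + 0.33·0.064 + 0.31·0.033 = 0.04176 + 0.02112 + 0.01023 = 0.07311
P(C|R2) = 0.55·0.013 + 0.41·0.098 + 0.04·0.066 = 0.00715 + 0.04018 + 0.00264 = 0.04997
By total probability over the outer partition,
P(C) = 0.42·0.07311 + 0.58·0.04997
      = 0.0307062 + 0.0289826 = 0.0596888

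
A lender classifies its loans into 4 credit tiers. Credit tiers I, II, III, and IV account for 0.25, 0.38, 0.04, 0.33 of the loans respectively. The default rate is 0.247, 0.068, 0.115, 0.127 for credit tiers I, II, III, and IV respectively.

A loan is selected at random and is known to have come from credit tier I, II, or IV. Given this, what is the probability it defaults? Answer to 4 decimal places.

P(D|S) ≈ 0.1349

Let S = {I, II, IV}.
P(S) = 0.25 + 0.38 + 0.33 = 0.96.
P(D ∩ S) = 0.247·0.25 + 0.068·0.38 + 0.127·0.33 = 0.06175 + 0.02584 + 0.04191 = 0.1295.
P(D | S) = 0.1295 / 0.96 = 0.134896…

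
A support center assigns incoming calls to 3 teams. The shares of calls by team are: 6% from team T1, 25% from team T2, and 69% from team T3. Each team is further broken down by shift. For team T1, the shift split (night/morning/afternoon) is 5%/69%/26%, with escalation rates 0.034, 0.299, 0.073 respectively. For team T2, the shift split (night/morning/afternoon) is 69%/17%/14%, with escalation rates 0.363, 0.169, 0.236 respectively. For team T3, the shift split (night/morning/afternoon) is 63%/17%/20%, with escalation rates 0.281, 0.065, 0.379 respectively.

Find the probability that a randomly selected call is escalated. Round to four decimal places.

P(E|T1) = 0.05·0.034 + 0.69·0.299 + 0.26·0.073 = 0.0017 + 0.20631 + 0.01898 = 0.22699
P(E|T2) = 0.69·0.363 + 0.17·0.169 + 0.14·0.236 = 0.25047 + 0.02873 + 0.03304 = 0.31224
P(E|T3) = 0.63·0.281 + 0.17·0.065 + 0.2·0.379 = 0.17703 + 0.01105 + 0.0758 = 0.26388
By total probability over the outer partition,
P(E) = 0.06·0.22699 + 0.25·0.31224 + 0.69·0.26388
      = 0.0136194 + 0.07806 + 0.1820772 = 0.2737566

0.2738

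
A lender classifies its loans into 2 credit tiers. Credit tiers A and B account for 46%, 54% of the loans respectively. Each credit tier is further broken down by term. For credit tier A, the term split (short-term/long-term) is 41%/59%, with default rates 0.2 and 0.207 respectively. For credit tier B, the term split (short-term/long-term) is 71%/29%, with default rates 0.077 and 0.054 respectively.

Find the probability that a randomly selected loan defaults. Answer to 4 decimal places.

P(D|A) = 0.41·0.2 + 0.59·0.207 = 0.082 + 0.12213 = 0.20413
P(D|B) = 0.71·0.077 + 0.29·0.054 = 0.05467 + 0.01566 = 0.07033
By total probability over the outer partition,
P(D) = 0.46·0.20413 + 0.54·0.07033
      = 0.0938998 + 0.0379782 = 0.131878

0.1319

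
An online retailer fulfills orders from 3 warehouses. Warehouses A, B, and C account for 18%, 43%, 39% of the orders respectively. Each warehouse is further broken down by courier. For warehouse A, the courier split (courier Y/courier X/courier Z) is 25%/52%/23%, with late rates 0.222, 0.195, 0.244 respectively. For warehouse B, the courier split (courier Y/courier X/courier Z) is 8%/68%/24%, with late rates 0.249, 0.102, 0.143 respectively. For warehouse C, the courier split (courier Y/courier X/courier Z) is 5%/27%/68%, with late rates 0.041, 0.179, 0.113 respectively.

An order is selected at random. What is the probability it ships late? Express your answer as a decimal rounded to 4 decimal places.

0.1411

P(L|A) = 0.25·0.222 + 0.52·0.195 + 0.23·0.244 = 0.0555 + 0.1014 + 0.05612 = 0.21302
P(L|B) = 0.08·0.249 + 0.68·0.102 + 0.24·0.143 = 0.01992 + 0.06936 + 0.03432 = 0.1236
P(L|C) = 0.05·0.041 + 0.27·0.179 + 0.68·0.113 = 0.00205 + 0.04833 + 0.07684 = 0.12722
Then overall,
P(L) = 0.18·0.21302 + 0.43·0.1236 + 0.39·0.12722
      = 0.0383436 + 0.053148 + 0.0496158 = 0.1411074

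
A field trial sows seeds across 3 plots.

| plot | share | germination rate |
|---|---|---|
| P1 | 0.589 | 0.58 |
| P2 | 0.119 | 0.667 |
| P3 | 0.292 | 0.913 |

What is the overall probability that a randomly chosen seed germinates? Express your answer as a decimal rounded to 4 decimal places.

P(G) = P(G|P1)·P(P1) + P(G|P2)·P(P2) + P(G|P3)·P(P3)
      = 0.58·0.589 + 0.667·0.119 + 0.913·0.292
      = 0.34162 + 0.079373 + 0.266596 = 0.687589

0.6876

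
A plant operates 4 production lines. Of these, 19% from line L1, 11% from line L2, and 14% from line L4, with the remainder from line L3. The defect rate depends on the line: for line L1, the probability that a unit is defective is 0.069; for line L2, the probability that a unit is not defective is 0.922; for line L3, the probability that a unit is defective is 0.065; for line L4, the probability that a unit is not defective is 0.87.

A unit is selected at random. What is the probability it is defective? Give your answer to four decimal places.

P(D) ≈ 0.0763

P(L3) = 1 − (0.19 + 0.11 + 0.14) = 0.56.
P(D|L2) = 1 − 0.922 = 0.078.
P(D|L4) = 1 − 0.87 = 0.13.
By the law of total probability,
P(D) = P(D|L1)·P(L1) + P(D|L2)·P(L2) + P(D|L3)·P(L3) + P(D|L4)·P(L4)
      = 0.069·0.19 + 0.078·0.11 + 0.065·0.56 + 0.13·0.14
      = 0.01311 + 0.00858 + 0.0364 + 0.0182 = 0.07629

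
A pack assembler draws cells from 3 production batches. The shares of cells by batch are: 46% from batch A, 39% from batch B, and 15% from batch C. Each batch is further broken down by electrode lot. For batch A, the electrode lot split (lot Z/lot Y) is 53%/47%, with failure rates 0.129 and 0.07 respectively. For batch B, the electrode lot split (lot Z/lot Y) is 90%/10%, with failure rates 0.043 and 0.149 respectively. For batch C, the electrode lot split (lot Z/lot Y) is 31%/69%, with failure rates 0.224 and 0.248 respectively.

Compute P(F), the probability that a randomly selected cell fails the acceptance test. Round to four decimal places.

0.1036

P(F|A) = 0.53·0.129 + 0.47·0.07 = 0.06837 + 0.0329 = 0.10127
P(F|B) = 0.9·0.043 + 0.1·0.149 = 0.0387 + 0.0149 = 0.0536
P(F|C) = 0.31·0.224 + 0.69·0.248 = 0.06944 + 0.17112 = 0.24056
Then overall,
P(F) = 0.46·0.10127 + 0.39·0.0536 + 0.15·0.24056
      = 0.0465842 + 0.020904 + 0.036084 = 0.1035722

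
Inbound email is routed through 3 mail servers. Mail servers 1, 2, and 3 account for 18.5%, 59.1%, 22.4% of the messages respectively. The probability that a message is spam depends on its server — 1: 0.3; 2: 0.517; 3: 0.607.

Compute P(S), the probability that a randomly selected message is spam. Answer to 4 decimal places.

0.4970

By the law of total probability,
P(S) = P(S|1)·P(1) + P(S|2)·P(2) + P(S|3)·P(3)
      = 0.3·0.185 + 0.517·0.591 + 0.607·0.224
      = 0.0555 + 0.305547 + 0.135968 = 0.497015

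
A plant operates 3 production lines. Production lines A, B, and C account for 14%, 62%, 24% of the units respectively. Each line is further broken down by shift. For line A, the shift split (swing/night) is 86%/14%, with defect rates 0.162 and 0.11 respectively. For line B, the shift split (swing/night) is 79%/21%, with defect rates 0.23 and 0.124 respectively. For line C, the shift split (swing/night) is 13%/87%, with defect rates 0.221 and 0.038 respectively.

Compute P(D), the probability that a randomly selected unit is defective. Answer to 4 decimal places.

P(D) ≈ 0.1653

P(D|A) = 0.86·0.162 + 0.14·0.11 = 0.13932 + 0.0154 = 0.15472
P(D|B) = 0.79·0.23 + 0.21·0.124 = 0.1817 + 0.02604 = 0.20774
P(D|C) = 0.13·0.221 + 0.87·0.038 = 0.02873 + 0.03306 = 0.06179
By total probability over the outer partition,
P(D) = 0.14·0.15472 + 0.62·0.20774 + 0.24·0.06179
      = 0.0216608 + 0.1287988 + 0.0148296 = 0.1652892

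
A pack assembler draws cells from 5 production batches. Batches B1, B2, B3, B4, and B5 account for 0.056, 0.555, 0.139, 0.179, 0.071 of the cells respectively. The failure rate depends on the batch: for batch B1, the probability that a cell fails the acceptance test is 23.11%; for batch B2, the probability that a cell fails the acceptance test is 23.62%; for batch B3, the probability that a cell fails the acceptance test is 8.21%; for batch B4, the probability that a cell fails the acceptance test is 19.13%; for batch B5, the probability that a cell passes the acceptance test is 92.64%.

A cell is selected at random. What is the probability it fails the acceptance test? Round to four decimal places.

0.1949

P(F|B5) = 1 − 0.9264 = 0.0736.
Using total probability over the partition,
P(F) = P(F|B1)·P(B1) + P(F|B2)·P(B2) + P(F|B3)·P(B3) + P(F|B4)·P(B4) + P(F|B5)·P(B5)
      = 0.2311·0.056 + 0.2362·0.555 + 0.0821·0.139 + 0.1913·0.179 + 0.0736·0.071
      = 0.0129416 + 0.131091 + 0.0114119 + 0.0342427 + 0.0052256 = 0.1949128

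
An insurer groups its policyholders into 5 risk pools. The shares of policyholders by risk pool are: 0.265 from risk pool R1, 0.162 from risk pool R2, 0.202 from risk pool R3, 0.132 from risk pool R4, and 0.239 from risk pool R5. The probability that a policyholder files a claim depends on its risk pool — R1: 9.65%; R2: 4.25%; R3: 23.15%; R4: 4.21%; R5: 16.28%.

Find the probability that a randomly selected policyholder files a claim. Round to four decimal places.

0.1237

P(C) = P(C|R1)·P(R1) + P(C|R2)·P(R2) + P(C|R3)·P(R3) + P(C|R4)·P(R4) + P(C|R5)·P(R5)
      = 0.0965·0.265 + 0.0425·0.162 + 0.2315·0.202 + 0.0421·0.132 + 0.1628·0.239
      = 0.0255725 + 0.006885 + 0.046763 + 0.0055572 + 0.0389092 = 0.1236869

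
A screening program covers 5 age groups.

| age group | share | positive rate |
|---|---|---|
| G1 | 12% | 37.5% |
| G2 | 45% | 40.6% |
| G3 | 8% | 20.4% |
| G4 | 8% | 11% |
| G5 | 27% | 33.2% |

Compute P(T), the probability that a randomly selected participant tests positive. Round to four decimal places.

0.3425

P(T) = P(T|G1)·P(G1) + P(T|G2)·P(G2) + P(T|G3)·P(G3) + P(T|G4)·P(G4) + P(T|G5)·P(G5)
      = 0.375·0.12 + 0.406·0.45 + 0.204·0.08 + 0.11·0.08 + 0.332·0.27
      = 0.045 + 0.1827 + 0.01632 + 0.0088 + 0.08964 = 0.34246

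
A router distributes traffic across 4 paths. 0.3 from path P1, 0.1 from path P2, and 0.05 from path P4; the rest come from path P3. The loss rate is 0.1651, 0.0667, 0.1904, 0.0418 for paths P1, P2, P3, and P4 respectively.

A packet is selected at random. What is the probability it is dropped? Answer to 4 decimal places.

0.1630

P(P3) = 1 − (0.3 + 0.1 + 0.05) = 0.55.
Using total probability over the partition,
P(L) = P(L|P1)·P(P1) + P(L|P2)·P(P2) + P(L|P3)·P(P3) + P(L|P4)·P(P4)
      = 0.1651·0.3 + 0.0667·0.1 + 0.1904·0.55 + 0.0418·0.05
      = 0.04953 + 0.00667 + 0.10472 + 0.00209 = 0.16301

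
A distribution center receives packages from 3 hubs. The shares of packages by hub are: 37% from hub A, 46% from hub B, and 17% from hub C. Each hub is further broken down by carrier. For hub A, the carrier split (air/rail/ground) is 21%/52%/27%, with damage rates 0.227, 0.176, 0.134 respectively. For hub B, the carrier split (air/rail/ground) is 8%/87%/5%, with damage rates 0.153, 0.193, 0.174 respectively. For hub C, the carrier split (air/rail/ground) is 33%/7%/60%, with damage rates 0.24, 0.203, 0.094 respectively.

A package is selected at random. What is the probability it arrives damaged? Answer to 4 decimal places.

0.1772

P(D|A) = 0.21·0.227 + 0.52·0.176 + 0.27·0.134 = 0.04767 + 0.09152 + 0.03618 = 0.17537
P(D|B) = 0.08·0.153 + 0.87·0.193 + 0.05·0.174 = 0.01224 + 0.16791 + 0.0087 = 0.18885
P(D|C) = 0.33·0.24 + 0.07·0.203 + 0.6·0.094 = 0.0792 + 0.01421 + 0.0564 = 0.14981
By total probability over the outer partition,
P(D) = 0.37·0.17537 + 0.46·0.18885 + 0.17·0.14981
      = 0.0648869 + 0.086871 + 0.0254677 = 0.1772256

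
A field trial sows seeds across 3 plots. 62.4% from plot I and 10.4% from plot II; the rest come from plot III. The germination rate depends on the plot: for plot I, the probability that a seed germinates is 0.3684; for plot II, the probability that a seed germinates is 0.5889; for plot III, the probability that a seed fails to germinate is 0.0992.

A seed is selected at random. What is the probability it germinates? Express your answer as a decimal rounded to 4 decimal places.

P(G) ≈ 0.5361

P(III) = 1 − (0.624 + 0.104) = 0.272.
P(G|III) = 1 − 0.0992 = 0.9008.
Using total probability over the partition,
P(G) = P(G|I)·P(I) + P(G|II)·P(II) + P(G|III)·P(III)
      = 0.3684·0.624 + 0.5889·0.104 + 0.9008·0.272
      = 0.2298816 + 0.0612456 + 0.2450176 = 0.5361448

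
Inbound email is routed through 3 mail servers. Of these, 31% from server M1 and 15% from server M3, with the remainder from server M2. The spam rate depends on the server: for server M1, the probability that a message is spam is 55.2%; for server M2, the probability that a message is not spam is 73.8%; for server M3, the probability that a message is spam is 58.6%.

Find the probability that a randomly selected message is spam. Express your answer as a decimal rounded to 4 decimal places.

0.4005

P(M2) = 1 − (0.31 + 0.15) = 0.54.
P(S|M2) = 1 − 0.738 = 0.262.
P(S) = P(S|M1)·P(M1) + P(S|M2)·P(M2) + P(S|M3)·P(M3)
      = 0.552·0.31 + 0.262·0.54 + 0.586·0.15
      = 0.17112 + 0.14148 + 0.0879 = 0.4005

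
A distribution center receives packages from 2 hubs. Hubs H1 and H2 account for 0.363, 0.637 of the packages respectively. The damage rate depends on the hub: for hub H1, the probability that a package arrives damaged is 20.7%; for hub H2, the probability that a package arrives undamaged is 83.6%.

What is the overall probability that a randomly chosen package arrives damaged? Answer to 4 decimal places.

P(D|H2) = 1 − 0.836 = 0.164.
P(D) = P(D|H1)·P(H1) + P(D|H2)·P(H2)
      = 0.207·0.363 + 0.164·0.637
      = 0.075141 + 0.104468 = 0.179609

P(D) ≈ 0.1796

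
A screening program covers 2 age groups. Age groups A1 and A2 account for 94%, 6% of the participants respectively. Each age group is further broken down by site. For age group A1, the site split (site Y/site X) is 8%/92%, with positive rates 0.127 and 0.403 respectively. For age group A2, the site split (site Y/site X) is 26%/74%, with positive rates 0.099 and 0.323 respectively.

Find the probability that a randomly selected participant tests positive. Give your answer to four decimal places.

P(T|A1) = 0.08·0.127 + 0.92·0.403 = 0.01016 + 0.37076 = 0.38092
P(T|A2) = 0.26·0.099 + 0.74·0.323 = 0.02574 + 0.23902 = 0.26476
By total probability over the outer partition,
P(T) = 0.94·0.38092 + 0.06·0.26476
      = 0.3580648 + 0.0158856 = 0.3739504

P(T) ≈ 0.3740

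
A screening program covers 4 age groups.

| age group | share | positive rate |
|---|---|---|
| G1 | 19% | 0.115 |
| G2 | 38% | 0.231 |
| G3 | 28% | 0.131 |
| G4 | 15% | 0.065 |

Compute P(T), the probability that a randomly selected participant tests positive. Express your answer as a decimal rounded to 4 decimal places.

P(T) = P(T|G1)·P(G1) + P(T|G2)·P(G2) + P(T|G3)·P(G3) + P(T|G4)·P(G4)
      = 0.115·0.19 + 0.231·0.38 + 0.131·0.28 + 0.065·0.15
      = 0.02185 + 0.08778 + 0.03668 + 0.00975 = 0.15606

0.1561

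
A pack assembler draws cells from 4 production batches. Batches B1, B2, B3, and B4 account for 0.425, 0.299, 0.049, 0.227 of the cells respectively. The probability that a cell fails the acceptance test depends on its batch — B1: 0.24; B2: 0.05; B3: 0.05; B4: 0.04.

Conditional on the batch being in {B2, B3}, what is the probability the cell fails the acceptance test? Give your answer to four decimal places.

Let S = {B2, B3}.
P(S) = 0.299 + 0.049 = 0.348.
P(F ∩ S) = 0.05·0.299 + 0.05·0.049 = 0.01495 + 0.00245 = 0.0174.
P(F | S) = 0.0174 / 0.348 = 0.050000…

0.0500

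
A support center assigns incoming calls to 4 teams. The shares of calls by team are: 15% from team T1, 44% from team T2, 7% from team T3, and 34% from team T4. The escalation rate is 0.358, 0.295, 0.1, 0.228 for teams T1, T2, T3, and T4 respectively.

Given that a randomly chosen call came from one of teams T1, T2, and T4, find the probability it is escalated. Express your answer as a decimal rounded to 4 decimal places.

Let S = {T1, T2, T4}.
P(S) = 0.15 + 0.44 + 0.34 = 0.93.
P(E ∩ S) = 0.358·0.15 + 0.295·0.44 + 0.228·0.34 = 0.0537 + 0.1298 + 0.07752 = 0.26102.
P(E | S) = 0.26102 / 0.93 = 0.280667…

P(E|S) ≈ 0.2807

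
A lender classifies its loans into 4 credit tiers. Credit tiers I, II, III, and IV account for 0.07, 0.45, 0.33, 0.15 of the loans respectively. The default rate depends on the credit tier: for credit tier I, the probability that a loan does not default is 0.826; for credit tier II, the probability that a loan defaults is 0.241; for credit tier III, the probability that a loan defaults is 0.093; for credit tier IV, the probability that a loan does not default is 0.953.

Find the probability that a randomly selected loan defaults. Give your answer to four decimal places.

P(D|I) = 1 − 0.826 = 0.174.
P(D|IV) = 1 − 0.953 = 0.047.
P(D) = P(D|I)·P(I) + P(D|II)·P(II) + P(D|III)·P(III) + P(D|IV)·P(IV)
      = 0.174·0.07 + 0.241·0.45 + 0.093·0.33 + 0.047·0.15
      = 0.01218 + 0.10845 + 0.03069 + 0.00705 = 0.15837

P(D) ≈ 0.1584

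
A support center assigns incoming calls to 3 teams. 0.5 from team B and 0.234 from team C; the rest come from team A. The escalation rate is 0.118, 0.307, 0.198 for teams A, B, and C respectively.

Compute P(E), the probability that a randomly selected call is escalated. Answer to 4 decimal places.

0.2312

P(A) = 1 − (0.5 + 0.234) = 0.266.
P(E) = P(E|A)·P(A) + P(E|B)·P(B) + P(E|C)·P(C)
      = 0.118·0.266 + 0.307·0.5 + 0.198·0.234
      = 0.031388 + 0.1535 + 0.046332 = 0.23122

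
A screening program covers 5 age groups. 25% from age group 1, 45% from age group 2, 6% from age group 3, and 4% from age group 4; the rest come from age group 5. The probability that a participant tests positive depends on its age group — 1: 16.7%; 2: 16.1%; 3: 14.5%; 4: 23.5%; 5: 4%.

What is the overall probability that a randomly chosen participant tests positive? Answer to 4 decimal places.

P(5) = 1 − (0.25 + 0.45 + 0.06 + 0.04) = 0.2.
By the law of total probability,
P(T) = P(T|1)·P(1) + P(T|2)·P(2) + P(T|3)·P(3) + P(T|4)·P(4) + P(T|5)·P(5)
      = 0.167·0.25 + 0.161·0.45 + 0.145·0.06 + 0.235·0.04 + 0.04·0.2
      = 0.04175 + 0.07245 + 0.0087 + 0.0094 + 0.008 = 0.1403

P(T) ≈ 0.1403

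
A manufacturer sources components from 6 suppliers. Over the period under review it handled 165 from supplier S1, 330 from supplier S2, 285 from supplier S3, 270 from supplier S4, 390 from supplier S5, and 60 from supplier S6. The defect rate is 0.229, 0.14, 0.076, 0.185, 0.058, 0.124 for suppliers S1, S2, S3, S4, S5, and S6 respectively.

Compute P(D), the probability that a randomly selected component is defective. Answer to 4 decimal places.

0.1238

Total: 165 + 330 + 285 + 270 + 390 + 60 = 1500.
P(S1) = 165/1500 = 0.11. P(S2) = 330/1500 = 0.22. P(S3) = 285/1500 = 0.19. P(S4) = 270/1500 = 0.18. P(S5) = 390/1500 = 0.26. P(S6) = 60/1500 = 0.04.
P(D) = P(D|S1)·P(S1) + P(D|S2)·P(S2) + P(D|S3)·P(S3) + P(D|S4)·P(S4) + P(D|S5)·P(S5) + P(D|S6)·P(S6)
      = 0.229·0.11 + 0.14·0.22 + 0.076·0.19 + 0.185·0.18 + 0.058·0.26 + 0.124·0.04
      = 0.02519 + 0.0308 + 0.01444 + 0.0333 + 0.01508 + 0.00496 = 0.12377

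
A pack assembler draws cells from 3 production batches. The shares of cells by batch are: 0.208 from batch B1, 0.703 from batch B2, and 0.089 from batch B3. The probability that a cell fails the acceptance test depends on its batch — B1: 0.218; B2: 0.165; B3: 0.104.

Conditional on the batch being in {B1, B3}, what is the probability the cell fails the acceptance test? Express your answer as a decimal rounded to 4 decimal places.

P(F|S) ≈ 0.1838

Let S = {B1, B3}.
P(S) = 0.208 + 0.089 = 0.297.
P(F ∩ S) = 0.218·0.208 + 0.104·0.089 = 0.045344 + 0.009256 = 0.0546.
P(F | S) = 0.0546 / 0.297 = 0.183838…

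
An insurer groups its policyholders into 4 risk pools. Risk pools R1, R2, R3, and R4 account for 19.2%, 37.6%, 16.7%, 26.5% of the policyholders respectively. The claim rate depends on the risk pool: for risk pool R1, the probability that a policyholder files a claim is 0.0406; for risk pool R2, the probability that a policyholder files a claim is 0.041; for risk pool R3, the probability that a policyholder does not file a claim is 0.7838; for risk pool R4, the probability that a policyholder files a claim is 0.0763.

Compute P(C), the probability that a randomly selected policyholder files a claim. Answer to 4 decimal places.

P(C|R3) = 1 − 0.7838 = 0.2162.
Using total probability over the partition,
P(C) = P(C|R1)·P(R1) + P(C|R2)·P(R2) + P(C|R3)·P(R3) + P(C|R4)·P(R4)
      = 0.0406·0.192 + 0.041·0.376 + 0.2162·0.167 + 0.0763·0.265
      = 0.0077952 + 0.015416 + 0.0361054 + 0.0202195 = 0.0795361

P(C) ≈ 0.0795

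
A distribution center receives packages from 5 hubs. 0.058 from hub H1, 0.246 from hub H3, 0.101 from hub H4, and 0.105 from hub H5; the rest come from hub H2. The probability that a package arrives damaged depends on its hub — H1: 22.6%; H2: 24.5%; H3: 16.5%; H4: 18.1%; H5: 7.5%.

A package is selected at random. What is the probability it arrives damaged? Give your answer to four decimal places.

P(D) ≈ 0.1999

P(H2) = 1 − (0.058 + 0.246 + 0.101 + 0.105) = 0.49.
By the law of total probability,
P(D) = P(D|H1)·P(H1) + P(D|H2)·P(H2) + P(D|H3)·P(H3) + P(D|H4)·P(H4) + P(D|H5)·P(H5)
      = 0.226·0.058 + 0.245·0.49 + 0.165·0.246 + 0.181·0.101 + 0.075·0.105
      = 0.013108 + 0.12005 + 0.04059 + 0.018281 + 0.007875 = 0.199904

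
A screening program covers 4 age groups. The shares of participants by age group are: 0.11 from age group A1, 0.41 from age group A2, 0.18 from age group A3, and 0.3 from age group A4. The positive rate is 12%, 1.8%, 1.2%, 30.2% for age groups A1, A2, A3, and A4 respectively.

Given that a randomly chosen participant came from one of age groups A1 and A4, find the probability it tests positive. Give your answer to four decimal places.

Let S = {A1, A4}.
P(S) = 0.11 + 0.3 = 0.41.
P(T ∩ S) = 0.12·0.11 + 0.302·0.3 = 0.0132 + 0.0906 = 0.1038.
P(T | S) = 0.1038 / 0.41 = 0.253171…

P(T|S) ≈ 0.2532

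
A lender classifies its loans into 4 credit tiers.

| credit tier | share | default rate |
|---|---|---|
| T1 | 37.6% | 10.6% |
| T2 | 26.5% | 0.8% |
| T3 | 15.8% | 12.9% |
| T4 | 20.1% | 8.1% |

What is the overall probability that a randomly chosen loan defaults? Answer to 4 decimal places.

0.0786

By the law of total probability,
P(D) = P(D|T1)·P(T1) + P(D|T2)·P(T2) + P(D|T3)·P(T3) + P(D|T4)·P(T4)
      = 0.106·0.376 + 0.008·0.265 + 0.129·0.158 + 0.081·0.201
      = 0.039856 + 0.00212 + 0.020382 + 0.016281 = 0.078639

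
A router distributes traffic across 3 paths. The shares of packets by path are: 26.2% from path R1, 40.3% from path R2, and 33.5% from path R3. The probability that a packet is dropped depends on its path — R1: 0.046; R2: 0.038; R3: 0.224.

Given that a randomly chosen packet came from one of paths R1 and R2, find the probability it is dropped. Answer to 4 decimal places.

Let S = {R1, R2}.
P(S) = 0.262 + 0.403 = 0.665.
P(L ∩ S) = 0.046·0.262 + 0.038·0.403 = 0.012052 + 0.015314 = 0.027366.
P(L | S) = 0.027366 / 0.665 = 0.041152…

0.0412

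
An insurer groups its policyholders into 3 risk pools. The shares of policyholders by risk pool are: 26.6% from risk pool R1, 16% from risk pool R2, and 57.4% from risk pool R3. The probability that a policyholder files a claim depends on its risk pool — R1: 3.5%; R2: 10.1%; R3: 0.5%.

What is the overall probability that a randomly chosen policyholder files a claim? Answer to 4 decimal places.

0.0283

P(C) = P(C|R1)·P(R1) + P(C|R2)·P(R2) + P(C|R3)·P(R3)
      = 0.035·0.266 + 0.101·0.16 + 0.005·0.574
      = 0.00931 + 0.01616 + 0.00287 = 0.02834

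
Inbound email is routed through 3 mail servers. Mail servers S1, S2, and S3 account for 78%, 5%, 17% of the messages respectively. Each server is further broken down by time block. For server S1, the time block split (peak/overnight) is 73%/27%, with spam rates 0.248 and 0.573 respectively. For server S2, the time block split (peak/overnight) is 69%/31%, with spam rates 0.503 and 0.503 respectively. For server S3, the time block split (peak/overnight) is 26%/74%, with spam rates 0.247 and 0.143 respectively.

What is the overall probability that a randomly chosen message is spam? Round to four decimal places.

0.3159

P(S|S1) = 0.73·0.248 + 0.27·0.573 = 0.18104 + 0.15471 = 0.33575
P(S|S2) = 0.69·0.503 + 0.31·0.503 = 0.34707 + 0.15593 = 0.503
P(S|S3) = 0.26·0.247 + 0.74·0.143 = 0.06422 + 0.10582 = 0.17004
By total probability over the outer partition,
P(S) = 0.78·0.33575 + 0.05·0.503 + 0.17·0.17004
      = 0.261885 + 0.02515 + 0.0289068 = 0.3159418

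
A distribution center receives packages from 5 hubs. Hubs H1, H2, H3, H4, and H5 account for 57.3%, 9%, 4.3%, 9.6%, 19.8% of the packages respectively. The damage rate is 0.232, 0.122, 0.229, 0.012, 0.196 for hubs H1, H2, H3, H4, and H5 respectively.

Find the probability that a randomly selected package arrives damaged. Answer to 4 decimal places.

P(D) ≈ 0.1937

P(D) = P(D|H1)·P(H1) + P(D|H2)·P(H2) + P(D|H3)·P(H3) + P(D|H4)·P(H4) + P(D|H5)·P(H5)
      = 0.232·0.573 + 0.122·0.09 + 0.229·0.043 + 0.012·0.096 + 0.196·0.198
      = 0.132936 + 0.01098 + 0.009847 + 0.001152 + 0.038808 = 0.193723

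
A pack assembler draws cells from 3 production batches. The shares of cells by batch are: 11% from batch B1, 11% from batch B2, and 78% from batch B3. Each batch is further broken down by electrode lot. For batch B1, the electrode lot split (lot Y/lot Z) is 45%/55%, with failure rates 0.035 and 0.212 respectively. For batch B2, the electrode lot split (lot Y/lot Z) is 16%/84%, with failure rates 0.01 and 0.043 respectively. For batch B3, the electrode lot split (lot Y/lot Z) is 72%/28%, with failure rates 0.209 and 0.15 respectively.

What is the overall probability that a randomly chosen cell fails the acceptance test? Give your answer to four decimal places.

P(F|B1) = 0.45·0.035 + 0.55·0.212 = 0.01575 + 0.1166 = 0.13235
P(F|B2) = 0.16·0.01 + 0.84·0.043 = 0.0016 + 0.03612 = 0.03772
P(F|B3) = 0.72·0.209 + 0.28·0.15 = 0.15048 + 0.042 = 0.19248
By total probability over the outer partition,
P(F) = 0.11·0.13235 + 0.11·0.03772 + 0.78·0.19248
      = 0.0145585 + 0.0041492 + 0.1501344 = 0.1688421

0.1688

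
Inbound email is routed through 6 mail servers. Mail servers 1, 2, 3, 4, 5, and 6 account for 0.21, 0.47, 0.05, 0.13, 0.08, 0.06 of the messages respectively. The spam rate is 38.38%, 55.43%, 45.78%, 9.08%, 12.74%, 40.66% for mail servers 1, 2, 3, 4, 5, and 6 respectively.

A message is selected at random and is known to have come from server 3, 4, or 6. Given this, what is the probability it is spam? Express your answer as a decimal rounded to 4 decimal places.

Let J = {3, 4, 6}.
P(J) = 0.05 + 0.13 + 0.06 = 0.24.
P(S ∩ J) = 0.4578·0.05 + 0.0908·0.13 + 0.4066·0.06 = 0.02289 + 0.011804 + 0.024396 = 0.05909.
P(S | J) = 0.05909 / 0.24 = 0.246208…

P(S|J) ≈ 0.2462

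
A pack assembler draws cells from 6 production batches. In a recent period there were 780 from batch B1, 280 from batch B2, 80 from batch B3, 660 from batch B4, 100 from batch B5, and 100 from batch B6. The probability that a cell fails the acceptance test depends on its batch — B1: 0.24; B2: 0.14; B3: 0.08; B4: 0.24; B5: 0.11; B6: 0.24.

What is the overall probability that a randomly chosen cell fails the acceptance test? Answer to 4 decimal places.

Total: 780 + 280 + 80 + 660 + 100 + 100 = 2000.
P(B1) = 780/2000 = 0.39. P(B2) = 280/2000 = 0.14. P(B3) = 80/2000 = 0.04. P(B4) = 660/2000 = 0.33. P(B5) = 100/2000 = 0.05. P(B6) = 100/2000 = 0.05.
P(F) = P(F|B1)·P(B1) + P(F|B2)·P(B2) + P(F|B3)·P(B3) + P(F|B4)·P(B4) + P(F|B5)·P(B5) + P(F|B6)·P(B6)
      = 0.24·0.39 + 0.14·0.14 + 0.08·0.04 + 0.24·0.33 + 0.11·0.05 + 0.24·0.05
      = 0.0936 + 0.0196 + 0.0032 + 0.0792 + 0.0055 + 0.012 = 0.2131

P(F) ≈ 0.2131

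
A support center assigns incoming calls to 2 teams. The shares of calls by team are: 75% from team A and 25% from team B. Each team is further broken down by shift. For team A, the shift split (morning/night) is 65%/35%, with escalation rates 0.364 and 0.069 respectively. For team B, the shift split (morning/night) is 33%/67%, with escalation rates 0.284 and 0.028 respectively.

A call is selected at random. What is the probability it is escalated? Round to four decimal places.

P(E|A) = 0.65·0.364 + 0.35·0.069 = 0.2366 + 0.02415 = 0.26075
P(E|B) = 0.33·0.284 + 0.67·0.028 = 0.09372 + 0.01876 = 0.11248
Then overall,
P(E) = 0.75·0.26075 + 0.25·0.11248
      = 0.1955625 + 0.02812 = 0.2236825

0.2237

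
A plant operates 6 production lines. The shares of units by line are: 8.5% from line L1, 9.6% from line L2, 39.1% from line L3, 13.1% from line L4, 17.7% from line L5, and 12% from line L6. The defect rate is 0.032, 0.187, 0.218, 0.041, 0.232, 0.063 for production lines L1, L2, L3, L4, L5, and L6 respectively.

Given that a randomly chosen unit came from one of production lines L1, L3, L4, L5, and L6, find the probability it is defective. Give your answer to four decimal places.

Let S = {L1, L3, L4, L5, L6}.
P(S) = 0.085 + 0.391 + 0.131 + 0.177 + 0.12 = 0.904.
P(D ∩ S) = 0.032·0.085 + 0.218·0.391 + 0.041·0.131 + 0.232·0.177 + 0.063·0.12 = 0.00272 + 0.085238 + 0.005371 + 0.041064 + 0.00756 = 0.141953.
P(D | S) = 0.141953 / 0.904 = 0.157028…

0.1570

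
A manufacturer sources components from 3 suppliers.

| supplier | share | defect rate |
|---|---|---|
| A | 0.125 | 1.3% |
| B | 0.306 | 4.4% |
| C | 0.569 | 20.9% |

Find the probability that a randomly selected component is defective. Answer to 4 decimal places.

P(D) = P(D|A)·P(A) + P(D|B)·P(B) + P(D|C)·P(C)
      = 0.013·0.125 + 0.044·0.306 + 0.209·0.569
      = 0.001625 + 0.013464 + 0.118921 = 0.13401

0.1340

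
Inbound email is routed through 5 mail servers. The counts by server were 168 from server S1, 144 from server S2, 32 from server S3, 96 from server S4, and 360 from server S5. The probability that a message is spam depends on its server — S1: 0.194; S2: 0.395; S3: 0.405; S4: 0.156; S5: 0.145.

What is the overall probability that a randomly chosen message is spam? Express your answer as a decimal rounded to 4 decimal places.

Total: 168 + 144 + 32 + 96 + 360 = 800.
P(S1) = 168/800 = 0.21. P(S2) = 144/800 = 0.18. P(S3) = 32/800 = 0.04. P(S4) = 96/800 = 0.12. P(S5) = 360/800 = 0.45.
P(S) = P(S|S1)·P(S1) + P(S|S2)·P(S2) + P(S|S3)·P(S3) + P(S|S4)·P(S4) + P(S|S5)·P(S5)
      = 0.194·0.21 + 0.395·0.18 + 0.405·0.04 + 0.156·0.12 + 0.145·0.45
      = 0.04074 + 0.0711 + 0.0162 + 0.01872 + 0.06525 = 0.21201

0.2120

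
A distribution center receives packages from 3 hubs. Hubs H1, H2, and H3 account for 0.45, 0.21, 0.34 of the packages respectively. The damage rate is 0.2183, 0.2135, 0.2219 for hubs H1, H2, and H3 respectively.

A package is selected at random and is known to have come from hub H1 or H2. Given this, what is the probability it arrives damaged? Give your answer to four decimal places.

0.2168

Let S = {H1, H2}.
P(S) = 0.45 + 0.21 = 0.66.
P(D ∩ S) = 0.2183·0.45 + 0.2135·0.21 = 0.098235 + 0.044835 = 0.14307.
P(D | S) = 0.14307 / 0.66 = 0.216773…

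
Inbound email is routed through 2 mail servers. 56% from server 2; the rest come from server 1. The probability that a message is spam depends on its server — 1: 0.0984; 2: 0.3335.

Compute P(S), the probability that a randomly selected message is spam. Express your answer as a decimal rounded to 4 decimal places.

P(1) = 1 − (0.56) = 0.44.
P(S) = P(S|1)·P(1) + P(S|2)·P(2)
      = 0.0984·0.44 + 0.3335·0.56
      = 0.043296 + 0.18676 = 0.230056

P(S) ≈ 0.2301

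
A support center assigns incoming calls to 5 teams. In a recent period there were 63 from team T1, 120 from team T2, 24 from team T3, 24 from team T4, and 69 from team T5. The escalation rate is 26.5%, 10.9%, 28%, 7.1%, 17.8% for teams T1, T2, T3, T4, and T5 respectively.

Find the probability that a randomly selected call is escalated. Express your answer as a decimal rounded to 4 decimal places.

P(E) ≈ 0.1683

Total: 63 + 120 + 24 + 24 + 69 = 300.
P(T1) = 63/300 = 0.21. P(T2) = 120/300 = 0.4. P(T3) = 24/300 = 0.08. P(T4) = 24/300 = 0.08. P(T5) = 69/300 = 0.23.
P(E) = P(E|T1)·P(T1) + P(E|T2)·P(T2) + P(E|T3)·P(T3) + P(E|T4)·P(T4) + P(E|T5)·P(T5)
      = 0.265·0.21 + 0.109·0.4 + 0.28·0.08 + 0.071·0.08 + 0.178·0.23
      = 0.05565 + 0.0436 + 0.0224 + 0.00568 + 0.04094 = 0.16827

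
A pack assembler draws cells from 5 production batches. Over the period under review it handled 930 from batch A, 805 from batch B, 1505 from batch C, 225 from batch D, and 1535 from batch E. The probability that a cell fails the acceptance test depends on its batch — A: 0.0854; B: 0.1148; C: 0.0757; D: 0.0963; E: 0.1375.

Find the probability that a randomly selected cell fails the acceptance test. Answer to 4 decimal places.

Total: 930 + 805 + 1505 + 225 + 1535 = 5000.
P(A) = 930/5000 = 0.186. P(B) = 805/5000 = 0.161. P(C) = 1505/5000 = 0.301. P(D) = 225/5000 = 0.045. P(E) = 1535/5000 = 0.307.
P(F) = P(F|A)·P(A) + P(F|B)·P(B) + P(F|C)·P(C) + P(F|D)·P(D) + P(F|E)·P(E)
      = 0.0854·0.186 + 0.1148·0.161 + 0.0757·0.301 + 0.0963·0.045 + 0.1375·0.307
      = 0.0158844 + 0.0184828 + 0.0227857 + 0.0043335 + 0.0422125 = 0.1036989

0.1037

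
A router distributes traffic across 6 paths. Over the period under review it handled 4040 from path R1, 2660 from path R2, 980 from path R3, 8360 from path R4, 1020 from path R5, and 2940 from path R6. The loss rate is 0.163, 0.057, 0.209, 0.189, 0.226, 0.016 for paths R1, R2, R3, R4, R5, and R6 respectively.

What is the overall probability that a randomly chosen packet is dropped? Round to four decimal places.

P(L) ≈ 0.1436

Total: 4040 + 2660 + 980 + 8360 + 1020 + 2940 = 20000.
P(R1) = 4040/20000 = 0.202. P(R2) = 2660/20000 = 0.133. P(R3) = 980/20000 = 0.049. P(R4) = 8360/20000 = 0.418. P(R5) = 1020/20000 = 0.051. P(R6) = 2940/20000 = 0.147.
P(L) = P(L|R1)·P(R1) + P(L|R2)·P(R2) + P(L|R3)·P(R3) + P(L|R4)·P(R4) + P(L|R5)·P(R5) + P(L|R6)·P(R6)
      = 0.163·0.202 + 0.057·0.133 + 0.209·0.049 + 0.189·0.418 + 0.226·0.051 + 0.016·0.147
      = 0.032926 + 0.007581 + 0.010241 + 0.079002 + 0.011526 + 0.002352 = 0.143628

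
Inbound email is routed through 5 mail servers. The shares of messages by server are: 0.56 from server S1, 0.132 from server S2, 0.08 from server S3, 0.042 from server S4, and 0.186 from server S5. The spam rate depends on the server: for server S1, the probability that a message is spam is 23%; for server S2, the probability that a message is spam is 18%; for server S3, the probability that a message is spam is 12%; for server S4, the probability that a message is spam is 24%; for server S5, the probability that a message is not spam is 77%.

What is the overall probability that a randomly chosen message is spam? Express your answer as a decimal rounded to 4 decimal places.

P(S|S5) = 1 − 0.77 = 0.23.
P(S) = P(S|S1)·P(S1) + P(S|S2)·P(S2) + P(S|S3)·P(S3) + P(S|S4)·P(S4) + P(S|S5)·P(S5)
      = 0.23·0.56 + 0.18·0.132 + 0.12·0.08 + 0.24·0.042 + 0.23·0.186
      = 0.1288 + 0.02376 + 0.0096 + 0.01008 + 0.04278 = 0.21502

P(S) ≈ 0.2150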